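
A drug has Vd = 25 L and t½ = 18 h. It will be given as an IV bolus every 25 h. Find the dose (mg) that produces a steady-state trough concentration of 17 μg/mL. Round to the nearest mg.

τ/t½ = 25/18 ≈ 1.3889, so f = (1/2)^(25/18) ≈ 0.381859.
Cmin,ss = (D/Vd)·f/(1−f), so D = Cmin,ss·Vd·(1−f)/f.
D = 17 × 25 × (1−f)/f ≈ 17 × 25 × 1.61877 ≈ 687.98 mg.

688 mg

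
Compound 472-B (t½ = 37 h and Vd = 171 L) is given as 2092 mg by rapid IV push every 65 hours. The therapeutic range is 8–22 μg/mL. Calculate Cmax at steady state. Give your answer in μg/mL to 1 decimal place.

17.4 μg/mL

k = ln2/t½ = ln2/37 ≈ 0.018734 h⁻¹; fraction remaining f = e^(−kτ) = e^(−0.018734×65) ≈ 0.2959.
Accumulation ratio R = 1/(1 − f) ≈ 1/0.7041 ≈ 1.4203.
Single-dose peak C₀ = D/Vd = 2092/171 ≈ 12.234 μg/mL.
Steady-state peak Cmax,ss = C₀·R ≈ 12.234 × 1.4203 ≈ 17.376 μg/mL.
Peak 17.4 μg/mL vs MTC 22 μg/mL: below toxic threshold.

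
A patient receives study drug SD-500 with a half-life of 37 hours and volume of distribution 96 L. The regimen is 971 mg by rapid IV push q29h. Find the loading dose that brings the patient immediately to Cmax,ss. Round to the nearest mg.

2317 mg

f = (1/2)^(29/37) ≈ 0.580841; accumulation ratio R = 1/(1−f) ≈ 2.38573.
Loading dose to hit Cmax,ss on first dose: D_load = D_maint·R ≈ 971 × 2.38573 ≈ 2316.54 mg.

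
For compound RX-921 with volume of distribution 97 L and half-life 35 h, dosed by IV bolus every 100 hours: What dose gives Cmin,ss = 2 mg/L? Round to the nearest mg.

1212 mg

τ/t½ = 100/35 ≈ 2.8571, so f = (1/2)^(100/35) ≈ 0.138011.
Cmin,ss = (D/Vd)·f/(1−f), so D = Cmin,ss·Vd·(1−f)/f.
D = 2 × 97 × (1−f)/f ≈ 2 × 97 × 6.24580 ≈ 1211.69 mg.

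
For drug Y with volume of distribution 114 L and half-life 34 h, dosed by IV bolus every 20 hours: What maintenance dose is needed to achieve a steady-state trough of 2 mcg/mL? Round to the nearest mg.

τ/t½ = 20/34 ≈ 0.58824, so f = (1/2)^(20/34) ≈ 0.665156.
Cmin,ss = (D/Vd)·f/(1−f), so D = Cmin,ss·Vd·(1−f)/f.
D = 2 × 114 × (1−f)/f ≈ 2 × 114 × 0.50341 ≈ 114.78 mg.

115 mg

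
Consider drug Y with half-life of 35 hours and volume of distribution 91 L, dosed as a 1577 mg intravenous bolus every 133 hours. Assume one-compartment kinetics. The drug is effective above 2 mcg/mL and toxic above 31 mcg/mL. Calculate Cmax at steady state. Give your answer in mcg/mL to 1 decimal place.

18.7 mcg/mL

τ/t½ = 133/35 ≈ 3.8, so fraction remaining f = (1/2)^(133/35) ≈ 0.0718.
At steady state, accumulation factor R = 1/(1 − e^(−kτ)) ≈ 1.0774.
Single-dose peak C₀ = D/Vd = 1577/91 ≈ 17.330 mcg/mL.
Cmax,ss = C₀/(1 − f) ≈ 17.330/0.9282 ≈ 18.671 mcg/mL.
Peak 18.7 mcg/mL vs MTC 31 mcg/mL: below toxic threshold.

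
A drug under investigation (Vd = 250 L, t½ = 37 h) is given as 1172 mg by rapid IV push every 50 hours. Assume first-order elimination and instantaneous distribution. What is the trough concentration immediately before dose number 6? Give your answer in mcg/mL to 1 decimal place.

3.0 mcg/mL

f = (1/2)^(τ/t½) = (1/2)^(50/37) ≈ 0.3919.
C₀ = D/Vd = 1172/250 ≈ 4.688 mcg/mL.
Before the 6th dose, 5 doses have been given. Superposition: Cmin = C₀·(f + f² + … + f^5).
≈ 4.688 × (0.3919 + 0.1536 + 0.0602 + 0.0236 + 0.0092) ≈ 4.688 × 0.6385 ≈ 2.993 mcg/mL.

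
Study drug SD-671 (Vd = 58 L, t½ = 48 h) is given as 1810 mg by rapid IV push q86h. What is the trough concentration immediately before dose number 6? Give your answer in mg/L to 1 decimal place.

f = (1/2)^(τ/t½) = (1/2)^(86/48) ≈ 0.2888.
C₀ = D/Vd = 1810/58 ≈ 31.207 mg/L.
Before the 6th dose, 5 doses have been given. Superposition: Cmin = C₀·(f + f² + … + f^5).
≈ 31.207 × (0.2888 + 0.0834 + 0.0241 + 0.0070 + 0.0020) ≈ 31.207 × 0.4053 ≈ 12.648 mg/L.

12.6 mg/L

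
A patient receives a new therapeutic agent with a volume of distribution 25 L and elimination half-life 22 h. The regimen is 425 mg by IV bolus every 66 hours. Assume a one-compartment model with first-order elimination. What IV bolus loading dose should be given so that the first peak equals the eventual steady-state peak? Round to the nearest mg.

f = (1/2)^(66/22) ≈ 0.125000; accumulation ratio R = 1/(1−f) ≈ 1.14286.
Loading dose to hit Cmax,ss on first dose: D_load = D_maint·R ≈ 425 × 1.14286 ≈ 485.72 mg.

486 mg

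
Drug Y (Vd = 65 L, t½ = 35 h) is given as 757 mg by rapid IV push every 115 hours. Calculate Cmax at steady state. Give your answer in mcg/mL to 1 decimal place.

13.0 mcg/mL

k = ln2/t½ = ln2/35 ≈ 0.019804 h⁻¹; fraction remaining f = e^(−kτ) = e^(−0.019804×115) ≈ 0.1025.
At steady state, accumulation factor R = 1/(1 − e^(−kτ)) ≈ 1.1142.
Each bolus raises the concentration by D/Vd = 757/65 ≈ 11.646 mcg/mL.
Steady-state peak Cmax,ss = C₀·R ≈ 11.646 × 1.1142 ≈ 12.976 mcg/mL.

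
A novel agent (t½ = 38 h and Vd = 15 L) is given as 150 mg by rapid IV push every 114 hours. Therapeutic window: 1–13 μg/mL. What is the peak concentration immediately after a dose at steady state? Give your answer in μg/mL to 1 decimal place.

τ = 114 h = 3 half-lives, so f = (1/2)^3 = 0.125.
At steady state, R = 1/(1 − 0.125) = 8/7.
Single-dose peak C₀ = D/Vd = 150/15 = 10 μg/mL.
Steady-state peak Cmax,ss = C₀·R = 10 × 8/7 ≈ 11.429 μg/mL.
Peak 11.4 μg/mL vs MTC 13 μg/mL: below toxic threshold.

11.4 μg/mL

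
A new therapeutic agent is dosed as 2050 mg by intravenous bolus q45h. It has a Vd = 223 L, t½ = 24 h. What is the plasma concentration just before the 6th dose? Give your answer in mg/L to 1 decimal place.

f = (1/2)^(τ/t½) = (1/2)^(45/24) ≈ 0.2726.
C₀ = D/Vd = 2050/223 ≈ 9.193 mg/L.
Before the 6th dose, 5 doses have been given. Superposition: Cmin = C₀·(f + f² + … + f^5).
≈ 9.193 × (0.2726 + 0.0743 + 0.0203 + 0.0055 + 0.0015) ≈ 9.193 × 0.3742 ≈ 3.440 mg/L.

3.4 mg/L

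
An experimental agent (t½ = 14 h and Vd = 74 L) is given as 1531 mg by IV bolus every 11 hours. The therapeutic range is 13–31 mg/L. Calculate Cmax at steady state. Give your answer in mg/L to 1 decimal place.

k = ln2/t½ = ln2/14 ≈ 0.049511 h⁻¹; fraction remaining f = e^(−kτ) = e^(−0.049511×11) ≈ 0.5801.
At steady state, accumulation factor R = 1/(1 − e^(−kτ)) ≈ 2.3815.
Single-dose peak C₀ = D/Vd = 1531/74 ≈ 20.689 mg/L.
Cmax,ss = C₀/(1 − f) ≈ 20.689/0.4199 ≈ 49.271 mg/L.
Peak 49.3 mg/L vs MTC 31 mg/L: exceeds toxic threshold.

49.3 mg/L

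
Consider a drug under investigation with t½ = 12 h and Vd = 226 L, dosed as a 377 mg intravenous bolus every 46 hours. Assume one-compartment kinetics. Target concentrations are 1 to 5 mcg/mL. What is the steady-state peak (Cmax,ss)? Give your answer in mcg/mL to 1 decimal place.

Over one 46-h interval, 46/12 ≈ 3.8333 half-lives elapse, leaving f ≈ 0.0702 of each dose.
Accumulation ratio R = 1/(1 − f) ≈ 1/0.9298 ≈ 1.0755.
Each bolus raises the concentration by D/Vd = 377/226 ≈ 1.668 mcg/mL.
Steady-state peak Cmax,ss = C₀·R ≈ 1.668 × 1.0755 ≈ 1.794 mcg/mL.
Peak 1.8 mcg/mL vs MTC 5 mcg/mL: below toxic threshold.

1.8 mcg/mL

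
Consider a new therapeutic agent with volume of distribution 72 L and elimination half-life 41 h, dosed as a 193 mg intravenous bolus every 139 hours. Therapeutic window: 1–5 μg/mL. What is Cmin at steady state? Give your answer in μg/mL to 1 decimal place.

τ/t½ = 139/41 ≈ 3.3902, so fraction remaining f = (1/2)^(139/41) ≈ 0.0954.
Each bolus raises the concentration by D/Vd = 193/72 ≈ 2.681 μg/mL.
Steady-state trough Cmin,ss = C₀·f/(1−f) ≈ 2.681 × 0.0954/0.9046 ≈ 0.283 μg/mL.
Trough 0.3 μg/mL vs MEC 1 μg/mL: subtherapeutic.

0.3 μg/mL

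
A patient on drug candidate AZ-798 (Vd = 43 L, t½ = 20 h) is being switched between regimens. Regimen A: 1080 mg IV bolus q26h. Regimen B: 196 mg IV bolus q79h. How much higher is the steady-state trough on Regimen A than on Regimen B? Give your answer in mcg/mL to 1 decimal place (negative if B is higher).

Regimen A: f = (1/2)^(26/20) ≈ 0.4061; Cmin,ss = (1080/43)·f/(1−f) ≈ 17.174 mcg/mL.
Regimen B: f = (1/2)^(79/20) ≈ 0.0647; Cmin,ss = (196/43)·f/(1−f) ≈ 0.315 mcg/mL.
Difference ≈ 17.174 − 0.315 ≈ 16.859 mcg/mL.

16.9 mcg/mL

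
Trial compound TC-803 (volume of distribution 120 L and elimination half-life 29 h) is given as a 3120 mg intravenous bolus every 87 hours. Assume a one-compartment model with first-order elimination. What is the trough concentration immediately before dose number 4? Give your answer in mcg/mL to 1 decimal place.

3.7 mcg/mL

f = (1/2)^(τ/t½) = (1/2)^(87/29) ≈ 0.1250.
C₀ = D/Vd = 3120/120 ≈ 26.000 mcg/mL.
Before the 4th dose, 3 doses have been given. Superposition: Cmin = C₀·(f + f² + … + f^3).
≈ 26.000 × (0.1250 + 0.0156 + 0.0020) ≈ 26.000 × 0.1426 ≈ 3.708 mcg/mL.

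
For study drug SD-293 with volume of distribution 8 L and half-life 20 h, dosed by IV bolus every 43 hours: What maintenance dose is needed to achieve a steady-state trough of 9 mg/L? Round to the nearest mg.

τ/t½ = 43/20 ≈ 2.15, so f = (1/2)^(43/20) ≈ 0.225313.
Cmin,ss = (D/Vd)·f/(1−f), so D = Cmin,ss·Vd·(1−f)/f.
D = 9 × 8 × (1−f)/f ≈ 9 × 8 × 3.43827 ≈ 247.56 mg.

248 mg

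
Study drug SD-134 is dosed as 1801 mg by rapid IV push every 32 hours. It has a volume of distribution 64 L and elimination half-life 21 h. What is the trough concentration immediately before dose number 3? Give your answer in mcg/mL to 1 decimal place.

13.2 mcg/mL

f = (1/2)^(τ/t½) = (1/2)^(32/21) ≈ 0.3478.
C₀ = D/Vd = 1801/64 ≈ 28.141 mcg/mL.
Before the 3rd dose, 2 doses have been given. Superposition: Cmin = C₀·(f + f²).
≈ 28.141 × (0.3478 + 0.1210) ≈ 28.141 × 0.4688 ≈ 13.193 mcg/mL.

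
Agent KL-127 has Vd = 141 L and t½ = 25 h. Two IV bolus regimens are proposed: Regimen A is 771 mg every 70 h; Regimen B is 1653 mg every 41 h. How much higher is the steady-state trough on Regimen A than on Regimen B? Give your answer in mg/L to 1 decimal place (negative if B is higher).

-4.6 mg/L

Regimen A: f = (1/2)^(70/25) ≈ 0.1436; Cmin,ss = (771/141)·f/(1−f) ≈ 0.917 mg/L.
Regimen B: f = (1/2)^(41/25) ≈ 0.3209; Cmin,ss = (1653/141)·f/(1−f) ≈ 5.540 mg/L.
Difference ≈ 0.917 − 5.540 ≈ -4.623 mg/L.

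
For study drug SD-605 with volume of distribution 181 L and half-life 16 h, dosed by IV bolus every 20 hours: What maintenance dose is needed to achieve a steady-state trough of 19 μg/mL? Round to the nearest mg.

τ/t½ = 20/16 ≈ 1.25, so f = (1/2)^(20/16) ≈ 0.420448.
Cmin,ss = (D/Vd)·f/(1−f), so D = Cmin,ss·Vd·(1−f)/f.
D = 19 × 181 × (1−f)/f ≈ 19 × 181 × 1.37842 ≈ 4740.39 mg.

4740 mg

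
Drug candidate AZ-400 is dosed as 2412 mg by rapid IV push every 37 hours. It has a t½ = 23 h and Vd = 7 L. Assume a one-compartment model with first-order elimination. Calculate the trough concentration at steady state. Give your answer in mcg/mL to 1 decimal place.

k = ln2/t½ = ln2/23 ≈ 0.030137 h⁻¹; fraction remaining f = e^(−kτ) = e^(−0.030137×37) ≈ 0.3279.
Each bolus raises the concentration by D/Vd = 2412/7 ≈ 344.571 mcg/mL.
Steady-state trough Cmin,ss = C₀·f/(1−f) ≈ 344.571 × 0.3279/0.6721 ≈ 168.107 mcg/mL.

168.1 mcg/mL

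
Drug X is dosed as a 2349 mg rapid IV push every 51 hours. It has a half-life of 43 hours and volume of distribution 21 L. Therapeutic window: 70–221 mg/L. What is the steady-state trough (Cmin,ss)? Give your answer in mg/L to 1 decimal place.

k = ln2/t½ = ln2/43 ≈ 0.016120 h⁻¹; fraction remaining f = e^(−kτ) = e^(−0.016120×51) ≈ 0.4395.
At steady state, accumulation factor R = 1/(1 − e^(−kτ)) ≈ 1.7841.
Single-dose peak C₀ = D/Vd = 2349/21 ≈ 111.857 mg/L.
Steady-state peak Cmax,ss = C₀·R ≈ 111.857 × 1.7841 ≈ 199.564 mg/L.
One interval later, Cmin,ss = Cmax,ss·e^(−kτ) ≈ 199.564 × 0.4395 ≈ 87.708 mg/L.
Trough 87.7 mg/L vs MEC 70 mg/L: adequate.

87.7 mg/L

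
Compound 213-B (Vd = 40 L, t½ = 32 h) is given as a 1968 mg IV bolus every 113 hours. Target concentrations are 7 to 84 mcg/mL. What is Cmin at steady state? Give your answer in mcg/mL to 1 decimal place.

4.7 mcg/mL

τ/t½ = 113/32 ≈ 3.5312, so fraction remaining f = (1/2)^(113/32) ≈ 0.0865.
Single-dose peak C₀ = D/Vd = 1968/40 ≈ 49.200 mcg/mL.
Steady-state trough Cmin,ss = C₀·f/(1−f) ≈ 49.200 × 0.0865/0.9135 ≈ 4.659 mcg/mL.
Trough 4.7 mcg/mL vs MEC 7 mcg/mL: subtherapeutic.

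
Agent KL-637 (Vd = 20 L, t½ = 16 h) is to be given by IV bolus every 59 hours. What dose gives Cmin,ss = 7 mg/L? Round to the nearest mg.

τ/t½ = 59/16 ≈ 3.6875, so f = (1/2)^(59/16) ≈ 0.077616.
Cmin,ss = (D/Vd)·f/(1−f), so D = Cmin,ss·Vd·(1−f)/f.
D = 7 × 20 × (1−f)/f ≈ 7 × 20 × 11.88394 ≈ 1663.75 mg.

1664 mg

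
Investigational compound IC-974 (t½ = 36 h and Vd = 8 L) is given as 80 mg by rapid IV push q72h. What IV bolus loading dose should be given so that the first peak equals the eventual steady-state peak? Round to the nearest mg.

f = (1/2)^(72/36) ≈ 0.250000; accumulation ratio R = 1/(1−f) ≈ 1.33333.
Loading dose to hit Cmax,ss on first dose: D_load = D_maint·R ≈ 80 × 1.33333 ≈ 106.67 mg.

107 mg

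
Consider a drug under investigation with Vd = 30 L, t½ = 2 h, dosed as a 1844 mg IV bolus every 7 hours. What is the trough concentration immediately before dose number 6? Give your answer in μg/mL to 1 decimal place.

f = (1/2)^(τ/t½) = (1/2)^(7/2) ≈ 0.0884.
C₀ = D/Vd = 1844/30 ≈ 61.467 μg/mL.
Before the 6th dose, 5 doses have been given. Superposition: Cmin = C₀·(f + f² + … + f^5).
≈ 61.467 × (0.0884 + 0.0078 + 0.0007 + 0.0001 + 0.0000) ≈ 61.467 × 0.0970 ≈ 5.962 μg/mL.

6.0 μg/mL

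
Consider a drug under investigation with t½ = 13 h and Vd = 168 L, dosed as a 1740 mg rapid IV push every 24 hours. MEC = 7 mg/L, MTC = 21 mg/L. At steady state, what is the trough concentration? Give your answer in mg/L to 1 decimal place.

4.0 mg/L

τ/t½ = 24/13 ≈ 1.8462, so fraction remaining f = (1/2)^(24/13) ≈ 0.2781.
Accumulation ratio R = 1/(1 − f) ≈ 1/0.7219 ≈ 1.3852.
Each bolus raises the concentration by D/Vd = 1740/168 ≈ 10.357 mg/L.
Cmax,ss = C₀/(1 − f) ≈ 10.357/0.7219 ≈ 14.347 mg/L.
Steady-state trough Cmin,ss = Cmax,ss·f ≈ 14.347 × 0.2781 ≈ 3.990 mg/L.
Trough 4.0 mg/L vs MEC 7 mg/L: subtherapeutic.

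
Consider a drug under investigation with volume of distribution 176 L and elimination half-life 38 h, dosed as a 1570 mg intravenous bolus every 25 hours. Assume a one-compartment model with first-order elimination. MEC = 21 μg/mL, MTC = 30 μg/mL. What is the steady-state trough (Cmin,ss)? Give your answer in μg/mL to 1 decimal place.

15.4 μg/mL

τ/t½ = 25/38 ≈ 0.65789, so fraction remaining f = (1/2)^(25/38) ≈ 0.6338.
Accumulation ratio R = 1/(1 − f) ≈ 1/0.3662 ≈ 2.7307.
Single-dose peak C₀ = D/Vd = 1570/176 ≈ 8.920 μg/mL.
Cmax,ss = C₀/(1 − f) ≈ 8.920/0.3662 ≈ 24.358 μg/mL.
Steady-state trough Cmin,ss = Cmax,ss·f ≈ 24.358 × 0.6338 ≈ 15.438 μg/mL.
Trough 15.4 μg/mL vs MEC 21 μg/mL: subtherapeutic.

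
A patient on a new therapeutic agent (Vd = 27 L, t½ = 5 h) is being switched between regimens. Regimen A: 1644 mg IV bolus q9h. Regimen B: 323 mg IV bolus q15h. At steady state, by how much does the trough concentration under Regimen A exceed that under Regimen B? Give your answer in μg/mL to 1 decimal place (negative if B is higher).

Regimen A: f = (1/2)^(9/5) ≈ 0.2872; Cmin,ss = (1644/27)·f/(1−f) ≈ 24.533 μg/mL.
Regimen B: f = (1/2)^(15/5) ≈ 0.1250; Cmin,ss = (323/27)·f/(1−f) ≈ 1.709 μg/mL.
Difference ≈ 24.533 − 1.709 ≈ 22.824 μg/mL.

22.8 μg/mL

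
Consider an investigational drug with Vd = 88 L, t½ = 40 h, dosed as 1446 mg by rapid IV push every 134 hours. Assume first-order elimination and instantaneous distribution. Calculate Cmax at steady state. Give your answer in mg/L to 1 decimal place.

18.2 mg/L

k = ln2/t½ = ln2/40 ≈ 0.017329 h⁻¹; fraction remaining f = e^(−kτ) = e^(−0.017329×134) ≈ 0.0981.
At steady state, accumulation factor R = 1/(1 − e^(−kτ)) ≈ 1.1088.
Each bolus raises the concentration by D/Vd = 1446/88 ≈ 16.432 mg/L.
Steady-state peak Cmax,ss = C₀·R ≈ 16.432 × 1.1088 ≈ 18.220 mg/L.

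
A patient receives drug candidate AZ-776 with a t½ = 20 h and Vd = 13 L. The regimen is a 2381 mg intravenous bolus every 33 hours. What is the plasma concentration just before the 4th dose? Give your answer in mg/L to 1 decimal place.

f = (1/2)^(τ/t½) = (1/2)^(33/20) ≈ 0.3186.
C₀ = D/Vd = 2381/13 ≈ 183.154 mg/L.
Before the 4th dose, 3 doses have been given. Superposition: Cmin = C₀·(f + f² + … + f^3).
≈ 183.154 × (0.3186 + 0.1015 + 0.0323) ≈ 183.154 × 0.4524 ≈ 82.859 mg/L.

82.9 mg/L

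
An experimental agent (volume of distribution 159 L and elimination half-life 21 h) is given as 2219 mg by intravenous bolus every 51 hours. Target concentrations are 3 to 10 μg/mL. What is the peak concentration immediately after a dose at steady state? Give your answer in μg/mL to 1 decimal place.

k = ln2/t½ = ln2/21 ≈ 0.033007 h⁻¹; fraction remaining f = e^(−kτ) = e^(−0.033007×51) ≈ 0.1857.
At steady state, accumulation factor R = 1/(1 − e^(−kτ)) ≈ 1.2280.
Single-dose peak C₀ = D/Vd = 2219/159 ≈ 13.956 μg/mL.
Cmax,ss = C₀/(1 − f) ≈ 13.956/0.8143 ≈ 17.139 μg/mL.
Peak 17.1 μg/mL vs MTC 10 μg/mL: exceeds toxic threshold.

17.1 μg/mL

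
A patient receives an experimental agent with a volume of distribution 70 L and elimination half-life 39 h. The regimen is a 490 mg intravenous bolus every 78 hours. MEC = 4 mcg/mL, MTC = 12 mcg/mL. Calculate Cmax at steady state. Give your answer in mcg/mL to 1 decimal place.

The dosing interval is 2 half-lives, so f = 2^(−2) = 0.25.
At steady state, R = 1/(1 − 0.25) = 4/3.
Single-dose peak C₀ = D/Vd = 490/70 = 7 mcg/mL.
Steady-state peak Cmax,ss = C₀·R = 7 × 4/3 ≈ 9.333 mcg/mL.
Peak 9.3 mcg/mL vs MTC 12 mcg/mL: below toxic threshold.

9.3 mcg/mL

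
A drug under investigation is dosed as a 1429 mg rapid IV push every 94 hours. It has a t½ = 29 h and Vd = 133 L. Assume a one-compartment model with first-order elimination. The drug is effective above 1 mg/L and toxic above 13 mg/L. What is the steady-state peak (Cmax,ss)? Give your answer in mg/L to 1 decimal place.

12.0 mg/L

k = ln2/t½ = ln2/29 ≈ 0.023902 h⁻¹; fraction remaining f = e^(−kτ) = e^(−0.023902×94) ≈ 0.1057.
Accumulation ratio R = 1/(1 − f) ≈ 1/0.8943 ≈ 1.1182.
Single-dose peak C₀ = D/Vd = 1429/133 ≈ 10.744 mg/L.
Steady-state peak Cmax,ss = C₀·R ≈ 10.744 × 1.1182 ≈ 12.014 mg/L.
Peak 12.0 mg/L vs MTC 13 mg/L: below toxic threshold.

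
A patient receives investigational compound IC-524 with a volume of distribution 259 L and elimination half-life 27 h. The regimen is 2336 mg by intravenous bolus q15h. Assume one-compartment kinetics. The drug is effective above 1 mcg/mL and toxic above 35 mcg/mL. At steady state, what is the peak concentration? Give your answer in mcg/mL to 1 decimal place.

28.2 mcg/mL

τ/t½ = 15/27 ≈ 0.55556, so fraction remaining f = (1/2)^(15/27) ≈ 0.6804.
Accumulation ratio R = 1/(1 − f) ≈ 1/0.3196 ≈ 3.1289.
Each bolus raises the concentration by D/Vd = 2336/259 ≈ 9.019 mcg/mL.
Steady-state peak Cmax,ss = C₀·R ≈ 9.019 × 3.1289 ≈ 28.220 mcg/mL.
Peak 28.2 mcg/mL vs MTC 35 mcg/mL: below toxic threshold.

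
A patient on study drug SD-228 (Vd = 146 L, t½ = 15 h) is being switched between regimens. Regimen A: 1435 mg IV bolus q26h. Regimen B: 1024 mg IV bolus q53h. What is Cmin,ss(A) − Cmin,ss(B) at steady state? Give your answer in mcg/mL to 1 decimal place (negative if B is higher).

Regimen A: f = (1/2)^(26/15) ≈ 0.3008; Cmin,ss = (1435/146)·f/(1−f) ≈ 4.228 mcg/mL.
Regimen B: f = (1/2)^(53/15) ≈ 0.0864; Cmin,ss = (1024/146)·f/(1−f) ≈ 0.663 mcg/mL.
Difference ≈ 4.228 − 0.663 ≈ 3.565 mcg/mL.

3.6 mcg/mL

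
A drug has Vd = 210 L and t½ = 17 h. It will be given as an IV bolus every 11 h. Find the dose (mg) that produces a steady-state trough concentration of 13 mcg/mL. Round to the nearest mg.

1545 mg

τ/t½ = 11/17 ≈ 0.64706, so f = (1/2)^(11/17) ≈ 0.638581.
Cmin,ss = (D/Vd)·f/(1−f), so D = Cmin,ss·Vd·(1−f)/f.
D = 13 × 210 × (1−f)/f ≈ 13 × 210 × 0.56597 ≈ 1545.10 mg.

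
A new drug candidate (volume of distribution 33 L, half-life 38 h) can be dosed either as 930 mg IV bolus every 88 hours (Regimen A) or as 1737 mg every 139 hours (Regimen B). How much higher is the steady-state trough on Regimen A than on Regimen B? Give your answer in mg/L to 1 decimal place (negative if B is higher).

Regimen A: f = (1/2)^(88/38) ≈ 0.2009; Cmin,ss = (930/33)·f/(1−f) ≈ 7.085 mg/L.
Regimen B: f = (1/2)^(139/38) ≈ 0.0792; Cmin,ss = (1737/33)·f/(1−f) ≈ 4.527 mg/L.
Difference ≈ 7.085 − 4.527 ≈ 2.558 mg/L.

2.6 mg/L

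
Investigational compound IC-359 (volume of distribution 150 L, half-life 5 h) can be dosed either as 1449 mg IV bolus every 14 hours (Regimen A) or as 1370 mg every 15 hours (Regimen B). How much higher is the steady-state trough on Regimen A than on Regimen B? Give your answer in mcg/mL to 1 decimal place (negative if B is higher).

Regimen A: f = (1/2)^(14/5) ≈ 0.1436; Cmin,ss = (1449/150)·f/(1−f) ≈ 1.620 mcg/mL.
Regimen B: f = (1/2)^(15/5) ≈ 0.1250; Cmin,ss = (1370/150)·f/(1−f) ≈ 1.305 mcg/mL.
Difference ≈ 1.620 − 1.305 ≈ 0.315 mcg/mL.

0.3 mcg/mL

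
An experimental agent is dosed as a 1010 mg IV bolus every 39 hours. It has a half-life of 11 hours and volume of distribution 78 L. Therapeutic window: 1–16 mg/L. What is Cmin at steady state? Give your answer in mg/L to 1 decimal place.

1.2 mg/L

k = ln2/t½ = ln2/11 ≈ 0.063013 h⁻¹; fraction remaining f = e^(−kτ) = e^(−0.063013×39) ≈ 0.0856.
At steady state, accumulation factor R = 1/(1 − e^(−kτ)) ≈ 1.0936.
Each bolus raises the concentration by D/Vd = 1010/78 ≈ 12.949 mg/L.
Steady-state peak Cmax,ss = C₀·R ≈ 12.949 × 1.0936 ≈ 14.161 mg/L.
One interval later, Cmin,ss = Cmax,ss·e^(−kτ) ≈ 14.161 × 0.0856 ≈ 1.212 mg/L.
Trough 1.2 mg/L vs MEC 1 mg/L: adequate.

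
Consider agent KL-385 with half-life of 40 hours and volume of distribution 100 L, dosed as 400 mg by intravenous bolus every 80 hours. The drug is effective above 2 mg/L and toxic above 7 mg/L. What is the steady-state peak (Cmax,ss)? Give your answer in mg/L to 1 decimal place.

5.3 mg/L

The dosing interval is 2 half-lives, so f = 2^(−2) = 0.25.
Accumulation ratio R = 1/(1 − f) = 1/0.75 = 4/3.
Single-dose peak C₀ = D/Vd = 400/100 = 4 mg/L.
Steady-state peak Cmax,ss = C₀·R = 4 × 4/3 ≈ 5.333 mg/L.
Peak 5.3 mg/L vs MTC 7 mg/L: below toxic threshold.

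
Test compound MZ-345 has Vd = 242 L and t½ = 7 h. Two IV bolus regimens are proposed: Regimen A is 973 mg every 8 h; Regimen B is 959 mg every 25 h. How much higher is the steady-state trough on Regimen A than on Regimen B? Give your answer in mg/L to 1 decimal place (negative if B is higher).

3.0 mg/L

Regimen A: f = (1/2)^(8/7) ≈ 0.4529; Cmin,ss = (973/242)·f/(1−f) ≈ 3.328 mg/L.
Regimen B: f = (1/2)^(25/7) ≈ 0.0841; Cmin,ss = (959/242)·f/(1−f) ≈ 0.364 mg/L.
Difference ≈ 3.328 − 0.364 ≈ 2.964 mg/L.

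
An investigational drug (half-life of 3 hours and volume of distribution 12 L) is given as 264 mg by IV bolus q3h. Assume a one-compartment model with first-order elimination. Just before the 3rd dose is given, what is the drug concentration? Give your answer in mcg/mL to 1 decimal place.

16.5 mcg/mL

f = (1/2)^(τ/t½) = (1/2)^(3/3) ≈ 0.5000.
C₀ = D/Vd = 264/12 ≈ 22.000 mcg/mL.
Before the 3rd dose, 2 doses have been given. Superposition: Cmin = C₀·(f + f²).
≈ 22.000 × (0.5000 + 0.2500) ≈ 22.000 × 0.7500 ≈ 16.500 mcg/mL.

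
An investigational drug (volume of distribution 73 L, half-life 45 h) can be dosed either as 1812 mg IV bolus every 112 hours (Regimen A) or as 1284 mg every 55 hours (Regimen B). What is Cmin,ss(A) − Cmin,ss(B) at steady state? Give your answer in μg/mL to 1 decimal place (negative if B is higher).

Regimen A: f = (1/2)^(112/45) ≈ 0.1781; Cmin,ss = (1812/73)·f/(1−f) ≈ 5.379 μg/mL.
Regimen B: f = (1/2)^(55/45) ≈ 0.4286; Cmin,ss = (1284/73)·f/(1−f) ≈ 13.193 μg/mL.
Difference ≈ 5.379 − 13.193 ≈ -7.814 μg/mL.

-7.8 μg/mL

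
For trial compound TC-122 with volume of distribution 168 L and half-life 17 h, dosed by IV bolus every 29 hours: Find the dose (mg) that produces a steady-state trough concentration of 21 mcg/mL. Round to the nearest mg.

τ/t½ = 29/17 ≈ 1.7059, so f = (1/2)^(29/17) ≈ 0.306534.
Cmin,ss = (D/Vd)·f/(1−f), so D = Cmin,ss·Vd·(1−f)/f.
D = 21 × 168 × (1−f)/f ≈ 21 × 168 × 2.26228 ≈ 7981.32 mg.

7981 mg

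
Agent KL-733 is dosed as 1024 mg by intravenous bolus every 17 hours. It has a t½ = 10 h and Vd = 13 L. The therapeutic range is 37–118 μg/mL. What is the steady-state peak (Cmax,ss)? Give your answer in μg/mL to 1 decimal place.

113.8 μg/mL

k = ln2/t½ = ln2/10 ≈ 0.069315 h⁻¹; fraction remaining f = e^(−kτ) = e^(−0.069315×17) ≈ 0.3078.
At steady state, accumulation factor R = 1/(1 − e^(−kτ)) ≈ 1.4447.
Each bolus raises the concentration by D/Vd = 1024/13 ≈ 78.769 μg/mL.
Steady-state peak Cmax,ss = C₀·R ≈ 78.769 × 1.4447 ≈ 113.798 μg/mL.
Peak 113.8 μg/mL vs MTC 118 μg/mL: below toxic threshold.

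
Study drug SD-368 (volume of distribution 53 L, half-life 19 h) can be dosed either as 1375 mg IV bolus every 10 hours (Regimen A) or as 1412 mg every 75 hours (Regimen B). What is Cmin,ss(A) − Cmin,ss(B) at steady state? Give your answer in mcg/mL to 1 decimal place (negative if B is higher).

57.1 mcg/mL

Regimen A: f = (1/2)^(10/19) ≈ 0.6943; Cmin,ss = (1375/53)·f/(1−f) ≈ 58.922 mcg/mL.
Regimen B: f = (1/2)^(75/19) ≈ 0.0648; Cmin,ss = (1412/53)·f/(1−f) ≈ 1.846 mcg/mL.
Difference ≈ 58.922 − 1.846 ≈ 57.076 mcg/mL.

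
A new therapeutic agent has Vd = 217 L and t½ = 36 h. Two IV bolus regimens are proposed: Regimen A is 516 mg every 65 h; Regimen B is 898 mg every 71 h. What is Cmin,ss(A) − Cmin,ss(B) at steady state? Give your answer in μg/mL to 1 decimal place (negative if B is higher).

Regimen A: f = (1/2)^(65/36) ≈ 0.2861; Cmin,ss = (516/217)·f/(1−f) ≈ 0.953 μg/mL.
Regimen B: f = (1/2)^(71/36) ≈ 0.2549; Cmin,ss = (898/217)·f/(1−f) ≈ 1.416 μg/mL.
Difference ≈ 0.953 − 1.416 ≈ -0.463 μg/mL.

-0.5 μg/mL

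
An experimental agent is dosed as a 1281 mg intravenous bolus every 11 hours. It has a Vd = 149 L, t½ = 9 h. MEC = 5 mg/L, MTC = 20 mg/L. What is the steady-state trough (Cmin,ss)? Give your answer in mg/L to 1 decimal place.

6.4 mg/L

k = ln2/t½ = ln2/9 ≈ 0.077016 h⁻¹; fraction remaining f = e^(−kτ) = e^(−0.077016×11) ≈ 0.4286.
Accumulation ratio R = 1/(1 − f) ≈ 1/0.5714 ≈ 1.7501.
Each bolus raises the concentration by D/Vd = 1281/149 ≈ 8.597 mg/L.
Steady-state peak Cmax,ss = C₀·R ≈ 8.597 × 1.7501 ≈ 15.046 mg/L.
One interval later, Cmin,ss = Cmax,ss·e^(−kτ) ≈ 15.046 × 0.4286 ≈ 6.449 mg/L.
Trough 6.4 mg/L vs MEC 5 mg/L: adequate.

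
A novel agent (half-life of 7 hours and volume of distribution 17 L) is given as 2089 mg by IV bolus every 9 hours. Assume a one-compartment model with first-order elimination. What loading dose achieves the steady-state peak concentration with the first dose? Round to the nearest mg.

3542 mg

f = (1/2)^(9/7) ≈ 0.410168; accumulation ratio R = 1/(1−f) ≈ 1.69540.
Loading dose to hit Cmax,ss on first dose: D_load = D_maint·R ≈ 2089 × 1.69540 ≈ 3541.69 mg.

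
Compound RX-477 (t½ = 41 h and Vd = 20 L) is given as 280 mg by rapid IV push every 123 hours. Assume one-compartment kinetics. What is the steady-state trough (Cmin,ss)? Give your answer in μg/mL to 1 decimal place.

τ = 123 h = 3 half-lives, so f = (1/2)^3 = 0.125.
Accumulation ratio R = 1/(1 − f) = 1/0.875 = 8/7.
Single-dose peak C₀ = D/Vd = 280/20 = 14 μg/mL.
Steady-state peak Cmax,ss = C₀·R = 14 × 8/7 ≈ 16.000 μg/mL.
Steady-state trough Cmin,ss = Cmax,ss·f ≈ 16.000 × 0.125 ≈ 2.000 μg/mL.

2.0 μg/mL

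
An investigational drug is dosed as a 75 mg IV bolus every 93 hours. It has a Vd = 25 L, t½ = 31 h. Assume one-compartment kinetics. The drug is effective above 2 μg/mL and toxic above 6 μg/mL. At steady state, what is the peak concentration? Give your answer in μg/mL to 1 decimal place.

3.4 μg/mL

The dosing interval is 3 half-lives, so f = 2^(−3) = 0.125.
At steady state, R = 1/(1 − 0.125) = 8/7.
Single-dose peak C₀ = D/Vd = 75/25 = 3 μg/mL.
Steady-state peak Cmax,ss = C₀·R = 3 × 8/7 ≈ 3.429 μg/mL.
Peak 3.4 μg/mL vs MTC 6 μg/mL: below toxic threshold.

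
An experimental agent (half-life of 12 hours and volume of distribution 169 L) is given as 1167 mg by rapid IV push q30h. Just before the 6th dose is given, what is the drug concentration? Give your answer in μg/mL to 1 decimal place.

1.5 μg/mL

f = (1/2)^(τ/t½) = (1/2)^(30/12) ≈ 0.1768.
C₀ = D/Vd = 1167/169 ≈ 6.905 μg/mL.
Before the 6th dose, 5 doses have been given. Superposition: Cmin = C₀·(f + f² + … + f^5).
≈ 6.905 × (0.1768 + 0.0313 + 0.0055 + 0.0010 + 0.0002) ≈ 6.905 × 0.2148 ≈ 1.483 μg/mL.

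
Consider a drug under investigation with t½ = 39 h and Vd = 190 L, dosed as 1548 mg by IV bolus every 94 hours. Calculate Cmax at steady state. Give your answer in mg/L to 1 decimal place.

k = ln2/t½ = ln2/39 ≈ 0.017773 h⁻¹; fraction remaining f = e^(−kτ) = e^(−0.017773×94) ≈ 0.1881.
At steady state, accumulation factor R = 1/(1 − e^(−kτ)) ≈ 1.2317.
Single-dose peak C₀ = D/Vd = 1548/190 ≈ 8.147 mg/L.
Steady-state peak Cmax,ss = C₀·R ≈ 8.147 × 1.2317 ≈ 10.035 mg/L.

10.0 mg/L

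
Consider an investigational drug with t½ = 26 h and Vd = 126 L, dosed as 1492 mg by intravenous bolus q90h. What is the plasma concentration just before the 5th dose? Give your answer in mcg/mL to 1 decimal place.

1.2 mcg/mL

f = (1/2)^(τ/t½) = (1/2)^(90/26) ≈ 0.0908.
C₀ = D/Vd = 1492/126 ≈ 11.841 mcg/mL.
Before the 5th dose, 4 doses have been given. Superposition: Cmin = C₀·(f + f² + … + f^4).
≈ 11.841 × (0.0908 + 0.0082 + 0.0007 + 0.0001) ≈ 11.841 × 0.0998 ≈ 1.182 mcg/mL.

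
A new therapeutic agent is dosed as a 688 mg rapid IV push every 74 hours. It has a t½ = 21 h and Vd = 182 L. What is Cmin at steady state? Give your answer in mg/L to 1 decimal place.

0.4 mg/L

Over one 74-h interval, 74/21 ≈ 3.5238 half-lives elapse, leaving f ≈ 0.0869 of each dose.
Single-dose peak C₀ = D/Vd = 688/182 ≈ 3.780 mg/L.
Steady-state trough Cmin,ss = C₀·f/(1−f) ≈ 3.780 × 0.0869/0.9131 ≈ 0.360 mg/L.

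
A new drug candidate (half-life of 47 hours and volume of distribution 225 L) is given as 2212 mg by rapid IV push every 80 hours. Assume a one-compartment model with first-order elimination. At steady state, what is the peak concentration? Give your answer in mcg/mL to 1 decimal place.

14.2 mcg/mL

Over one 80-h interval, 80/47 ≈ 1.7021 half-lives elapse, leaving f ≈ 0.3073 of each dose.
Accumulation ratio R = 1/(1 − f) ≈ 1/0.6927 ≈ 1.4436.
Single-dose peak C₀ = D/Vd = 2212/225 ≈ 9.831 mcg/mL.
Cmax,ss = C₀/(1 − f) ≈ 9.831/0.6927 ≈ 14.192 mcg/mL.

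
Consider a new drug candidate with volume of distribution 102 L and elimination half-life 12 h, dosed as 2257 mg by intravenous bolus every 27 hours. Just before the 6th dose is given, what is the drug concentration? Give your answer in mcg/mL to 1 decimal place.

5.9 mcg/mL

f = (1/2)^(τ/t½) = (1/2)^(27/12) ≈ 0.2102.
C₀ = D/Vd = 2257/102 ≈ 22.127 mcg/mL.
Before the 6th dose, 5 doses have been given. Superposition: Cmin = C₀·(f + f² + … + f^5).
≈ 22.127 × (0.2102 + 0.0442 + 0.0093 + 0.0020 + 0.0004) ≈ 22.127 × 0.2661 ≈ 5.888 mcg/mL.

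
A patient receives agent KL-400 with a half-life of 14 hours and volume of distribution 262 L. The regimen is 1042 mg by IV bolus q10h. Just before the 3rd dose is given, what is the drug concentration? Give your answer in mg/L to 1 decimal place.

f = (1/2)^(τ/t½) = (1/2)^(10/14) ≈ 0.6095.
C₀ = D/Vd = 1042/262 ≈ 3.977 mg/L.
Before the 3rd dose, 2 doses have been given. Superposition: Cmin = C₀·(f + f²).
≈ 3.977 × (0.6095 + 0.3715) ≈ 3.977 × 0.9810 ≈ 3.901 mg/L.

3.9 mg/L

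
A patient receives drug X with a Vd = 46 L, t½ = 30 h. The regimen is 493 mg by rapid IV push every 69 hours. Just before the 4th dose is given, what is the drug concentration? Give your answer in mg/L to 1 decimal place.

2.7 mg/L

f = (1/2)^(τ/t½) = (1/2)^(69/30) ≈ 0.2031.
C₀ = D/Vd = 493/46 ≈ 10.717 mg/L.
Before the 4th dose, 3 doses have been given. Superposition: Cmin = C₀·(f + f² + … + f^3).
≈ 10.717 × (0.2031 + 0.0412 + 0.0084) ≈ 10.717 × 0.2527 ≈ 2.708 mg/L.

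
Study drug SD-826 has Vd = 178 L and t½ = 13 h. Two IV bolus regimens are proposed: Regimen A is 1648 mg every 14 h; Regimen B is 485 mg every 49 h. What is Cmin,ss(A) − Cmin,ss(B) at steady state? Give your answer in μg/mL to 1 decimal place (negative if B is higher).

8.1 μg/mL

Regimen A: f = (1/2)^(14/13) ≈ 0.4740; Cmin,ss = (1648/178)·f/(1−f) ≈ 8.343 μg/mL.
Regimen B: f = (1/2)^(49/13) ≈ 0.0733; Cmin,ss = (485/178)·f/(1−f) ≈ 0.216 μg/mL.
Difference ≈ 8.343 − 0.216 ≈ 8.127 μg/mL.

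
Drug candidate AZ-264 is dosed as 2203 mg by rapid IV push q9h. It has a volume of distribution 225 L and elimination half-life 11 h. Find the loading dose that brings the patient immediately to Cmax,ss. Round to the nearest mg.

5090 mg

f = (1/2)^(9/11) ≈ 0.567156; accumulation ratio R = 1/(1−f) ≈ 2.31030.
Loading dose to hit Cmax,ss on first dose: D_load = D_maint·R ≈ 2203 × 2.31030 ≈ 5089.59 mg.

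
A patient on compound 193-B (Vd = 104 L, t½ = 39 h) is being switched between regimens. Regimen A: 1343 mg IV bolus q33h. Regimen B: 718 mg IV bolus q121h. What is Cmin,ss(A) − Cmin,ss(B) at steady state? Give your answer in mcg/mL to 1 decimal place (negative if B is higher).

15.3 mcg/mL

Regimen A: f = (1/2)^(33/39) ≈ 0.5563; Cmin,ss = (1343/104)·f/(1−f) ≈ 16.191 mcg/mL.
Regimen B: f = (1/2)^(121/39) ≈ 0.1164; Cmin,ss = (718/104)·f/(1−f) ≈ 0.909 mcg/mL.
Difference ≈ 16.191 − 0.909 ≈ 15.282 mcg/mL.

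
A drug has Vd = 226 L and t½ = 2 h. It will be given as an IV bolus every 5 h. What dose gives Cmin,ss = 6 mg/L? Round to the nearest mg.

6315 mg

τ/t½ = 5/2 ≈ 2.5, so f = (1/2)^(5/2) ≈ 0.176777.
Cmin,ss = (D/Vd)·f/(1−f), so D = Cmin,ss·Vd·(1−f)/f.
D = 6 × 226 × (1−f)/f ≈ 6 × 226 × 4.65684 ≈ 6314.68 mg.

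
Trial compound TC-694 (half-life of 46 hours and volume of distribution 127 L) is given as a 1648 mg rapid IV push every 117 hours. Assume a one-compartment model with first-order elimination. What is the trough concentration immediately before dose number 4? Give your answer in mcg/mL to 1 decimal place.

f = (1/2)^(τ/t½) = (1/2)^(117/46) ≈ 0.1715.
C₀ = D/Vd = 1648/127 ≈ 12.976 mcg/mL.
Before the 4th dose, 3 doses have been given. Superposition: Cmin = C₀·(f + f² + … + f^3).
≈ 12.976 × (0.1715 + 0.0294 + 0.0050) ≈ 12.976 × 0.2059 ≈ 2.672 mcg/mL.

2.7 mcg/mL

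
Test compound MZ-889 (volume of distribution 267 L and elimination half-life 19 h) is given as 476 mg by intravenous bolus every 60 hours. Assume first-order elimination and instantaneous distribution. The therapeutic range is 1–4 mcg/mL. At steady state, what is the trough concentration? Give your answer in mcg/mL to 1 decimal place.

0.2 mcg/mL

τ/t½ = 60/19 ≈ 3.1579, so fraction remaining f = (1/2)^(60/19) ≈ 0.1120.
Each bolus raises the concentration by D/Vd = 476/267 ≈ 1.783 mcg/mL.
Steady-state trough Cmin,ss = C₀·f/(1−f) ≈ 1.783 × 0.1120/0.8880 ≈ 0.225 mcg/mL.
Trough 0.2 mcg/mL vs MEC 1 mcg/mL: subtherapeutic.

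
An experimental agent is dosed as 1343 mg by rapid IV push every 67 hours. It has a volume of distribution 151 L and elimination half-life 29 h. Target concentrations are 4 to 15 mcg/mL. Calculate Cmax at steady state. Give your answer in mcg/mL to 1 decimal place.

11.1 mcg/mL

k = ln2/t½ = ln2/29 ≈ 0.023902 h⁻¹; fraction remaining f = e^(−kτ) = e^(−0.023902×67) ≈ 0.2016.
At steady state, accumulation factor R = 1/(1 − e^(−kτ)) ≈ 1.2525.
Each bolus raises the concentration by D/Vd = 1343/151 ≈ 8.894 mcg/mL.
Cmax,ss = C₀/(1 − f) ≈ 8.894/0.7984 ≈ 11.140 mcg/mL.
Peak 11.1 mcg/mL vs MTC 15 mcg/mL: below toxic threshold.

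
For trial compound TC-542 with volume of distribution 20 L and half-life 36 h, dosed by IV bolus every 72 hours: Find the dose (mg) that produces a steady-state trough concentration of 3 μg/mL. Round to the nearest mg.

τ/t½ = 72/36 ≈ 2, so f = (1/2)^(72/36) ≈ 0.250000.
Cmin,ss = (D/Vd)·f/(1−f), so D = Cmin,ss·Vd·(1−f)/f.
D = 3 × 20 × (1−f)/f ≈ 3 × 20 × 3.00000 ≈ 180.00 mg.

180 mg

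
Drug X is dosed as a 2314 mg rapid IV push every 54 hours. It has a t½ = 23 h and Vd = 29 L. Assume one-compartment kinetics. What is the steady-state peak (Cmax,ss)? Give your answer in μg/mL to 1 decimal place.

99.3 μg/mL

τ/t½ = 54/23 ≈ 2.3478, so fraction remaining f = (1/2)^(54/23) ≈ 0.1964.
At steady state, accumulation factor R = 1/(1 − e^(−kτ)) ≈ 1.2444.
Single-dose peak C₀ = D/Vd = 2314/29 ≈ 79.793 μg/mL.
Cmax,ss = C₀/(1 − f) ≈ 79.793/0.8036 ≈ 99.294 μg/mL.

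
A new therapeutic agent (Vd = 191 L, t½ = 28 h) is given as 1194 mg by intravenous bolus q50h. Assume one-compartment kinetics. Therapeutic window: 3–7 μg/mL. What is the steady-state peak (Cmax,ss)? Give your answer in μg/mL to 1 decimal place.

Over one 50-h interval, 50/28 ≈ 1.7857 half-lives elapse, leaving f ≈ 0.2900 of each dose.
Accumulation ratio R = 1/(1 − f) ≈ 1/0.7100 ≈ 1.4085.
Single-dose peak C₀ = D/Vd = 1194/191 ≈ 6.251 μg/mL.
Steady-state peak Cmax,ss = C₀·R ≈ 6.251 × 1.4085 ≈ 8.805 μg/mL.
Peak 8.8 μg/mL vs MTC 7 μg/mL: exceeds toxic threshold.

8.8 μg/mL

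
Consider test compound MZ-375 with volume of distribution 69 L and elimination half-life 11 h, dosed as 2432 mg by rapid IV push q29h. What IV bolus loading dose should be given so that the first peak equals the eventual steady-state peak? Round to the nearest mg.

f = (1/2)^(29/11) ≈ 0.160833; accumulation ratio R = 1/(1−f) ≈ 1.19166.
Loading dose to hit Cmax,ss on first dose: D_load = D_maint·R ≈ 2432 × 1.19166 ≈ 2898.12 mg.

2898 mg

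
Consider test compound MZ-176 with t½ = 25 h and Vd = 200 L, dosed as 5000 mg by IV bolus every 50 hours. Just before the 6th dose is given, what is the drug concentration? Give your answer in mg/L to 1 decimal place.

8.3 mg/L

f = (1/2)^(τ/t½) = (1/2)^(50/25) ≈ 0.2500.
C₀ = D/Vd = 5000/200 ≈ 25.000 mg/L.
Before the 6th dose, 5 doses have been given. Superposition: Cmin = C₀·(f + f² + … + f^5).
≈ 25.000 × (0.2500 + 0.0625 + 0.0156 + 0.0039 + 0.0010) ≈ 25.000 × 0.3330 ≈ 8.325 mg/L.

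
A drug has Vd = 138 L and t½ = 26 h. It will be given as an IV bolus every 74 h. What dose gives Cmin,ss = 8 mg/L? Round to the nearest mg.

τ/t½ = 74/26 ≈ 2.8462, so f = (1/2)^(74/26) ≈ 0.139066.
Cmin,ss = (D/Vd)·f/(1−f), so D = Cmin,ss·Vd·(1−f)/f.
D = 8 × 138 × (1−f)/f ≈ 8 × 138 × 6.19083 ≈ 6834.68 mg.

6835 mg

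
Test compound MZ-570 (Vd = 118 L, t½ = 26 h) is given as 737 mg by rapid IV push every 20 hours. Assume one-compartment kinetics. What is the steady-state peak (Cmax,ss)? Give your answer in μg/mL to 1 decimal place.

τ/t½ = 20/26 ≈ 0.76923, so fraction remaining f = (1/2)^(20/26) ≈ 0.5867.
Accumulation ratio R = 1/(1 − f) ≈ 1/0.4133 ≈ 2.4195.
Single-dose peak C₀ = D/Vd = 737/118 ≈ 6.246 μg/mL.
Steady-state peak Cmax,ss = C₀·R ≈ 6.246 × 2.4195 ≈ 15.112 μg/mL.

15.1 μg/mL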